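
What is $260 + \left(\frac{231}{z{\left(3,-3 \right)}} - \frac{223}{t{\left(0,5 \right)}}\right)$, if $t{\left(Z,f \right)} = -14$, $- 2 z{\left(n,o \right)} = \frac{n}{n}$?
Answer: $- \frac{2605}{14} \approx -186.07$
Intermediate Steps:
$z{\left(n,o \right)} = - \frac{1}{2}$ ($z{\left(n,o \right)} = - \frac{n \frac{1}{n}}{2} = \left(- \frac{1}{2}\right) 1 = - \frac{1}{2}$)
$260 + \left(\frac{231}{z{\left(3,-3 \right)}} - \frac{223}{t{\left(0,5 \right)}}\right) = 260 + \left(\frac{231}{- \frac{1}{2}} - \frac{223}{-14}\right) = 260 + \left(231 \left(-2\right) - - \frac{223}{14}\right) = 260 + \left(-462 + \frac{223}{14}\right) = 260 - \frac{6245}{14} = - \frac{2605}{14}$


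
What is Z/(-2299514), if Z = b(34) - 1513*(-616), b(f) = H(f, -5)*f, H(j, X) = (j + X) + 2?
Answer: -466531/1149757 ≈ -0.40577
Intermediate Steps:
H(j, X) = 2 + X + j (H(j, X) = (X + j) + 2 = 2 + X + j)
b(f) = f*(-3 + f) (b(f) = (2 - 5 + f)*f = (-3 + f)*f = f*(-3 + f))
Z = 933062 (Z = 34*(-3 + 34) - 1513*(-616) = 34*31 + 932008 = 1054 + 932008 = 933062)
Z/(-2299514) = 933062/(-2299514) = 933062*(-1/2299514) = -466531/1149757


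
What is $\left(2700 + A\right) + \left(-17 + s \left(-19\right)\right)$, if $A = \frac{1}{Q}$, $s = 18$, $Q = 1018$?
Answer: $\frac{2383139}{1018} \approx 2341.0$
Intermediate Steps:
$A = \frac{1}{1018} \approx 0.00098232$
$\left(2700 + A\right) + \left(-17 + s \left(-19\right)\right) = \left(2700 + \frac{1}{1018}\right) + \left(-17 + 18 \left(-19\right)\right) = \frac{2748601}{1018} - 359 = \frac{2383139}{1018}$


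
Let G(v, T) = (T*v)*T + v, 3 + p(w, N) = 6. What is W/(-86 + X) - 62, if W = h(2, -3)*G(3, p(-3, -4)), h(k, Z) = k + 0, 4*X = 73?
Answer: -17042/271 ≈ -62.886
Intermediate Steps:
X = 73/4 (X = (¼)*73 = 73/4 ≈ 18.250)
p(w, N) = 3 (p(w, N) = -3 + 6 = 3)
h(k, Z) = k
G(v, T) = v + v*T² (G(v, T) = v*T² + v = v + v*T²)
W = 60 (W = 2*(3*(1 + 3²)) = 2*(3*(1 + 9)) = 2*(3*10) = 2*30 = 60)
W/(-86 + X) - 62 = 60/(-86 + 73/4) - 62 = 60/(-271/4) - 62 = 60*(-4/271) - 62 = -240/271 - 62 = -17042/271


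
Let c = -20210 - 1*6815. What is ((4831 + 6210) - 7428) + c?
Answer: -23412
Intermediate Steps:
c = -27025 (c = -20210 - 6815 = -27025)
((4831 + 6210) - 7428) + c = ((4831 + 6210) - 7428) - 27025 = (11041 - 7428) - 27025 = 3613 - 27025 = -23412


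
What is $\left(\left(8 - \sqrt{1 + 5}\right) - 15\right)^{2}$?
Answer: $\left(7 + \sqrt{6}\right)^{2} \approx 89.293$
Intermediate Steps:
$\left(\left(8 - \sqrt{1 + 5}\right) - 15\right)^{2} = \left(\left(8 - \sqrt{6}\right) - 15\right)^{2} = \left(-7 - \sqrt{6}\right)^{2}$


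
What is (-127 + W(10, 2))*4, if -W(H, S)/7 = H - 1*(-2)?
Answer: -844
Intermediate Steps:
W(H, S) = -14 - 7*H (W(H, S) = -7*(H - 1*(-2)) = -7*(H + 2) = -7*(2 + H) = -14 - 7*H)
(-127 + W(10, 2))*4 = (-127 + (-14 - 7*10))*4 = (-127 + (-14 - 70))*4 = (-127 - 84)*4 = -211*4 = -844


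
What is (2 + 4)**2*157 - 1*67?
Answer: 5585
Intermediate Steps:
(2 + 4)**2*157 - 1*67 = 6**2*157 - 67 = 36*157 - 67 = 5652 - 67 = 5585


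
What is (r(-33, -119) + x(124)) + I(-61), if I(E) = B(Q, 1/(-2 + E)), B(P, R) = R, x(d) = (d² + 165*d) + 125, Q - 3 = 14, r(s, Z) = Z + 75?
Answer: 2262770/63 ≈ 35917.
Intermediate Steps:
r(s, Z) = 75 + Z
Q = 17 (Q = 3 + 14 = 17)
x(d) = 125 + d² + 165*d
I(E) = 1/(-2 + E)
(r(-33, -119) + x(124)) + I(-61) = ((75 - 119) + (125 + 124² + 165*124)) + 1/(-2 - 61) = (-44 + (125 + 15376 + 20460)) + 1/(-63) = (-44 + 35961) - 1/63 = 35917 - 1/63 = 2262770/63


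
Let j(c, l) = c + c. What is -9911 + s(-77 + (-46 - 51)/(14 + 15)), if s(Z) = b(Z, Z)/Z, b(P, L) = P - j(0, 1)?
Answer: -9910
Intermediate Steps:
j(c, l) = 2*c
b(P, L) = P (b(P, L) = P - 2*0 = P - 1*0 = P + 0 = P)
s(Z) = 1 (s(Z) = Z/Z = 1)
-9911 + s(-77 + (-46 - 51)/(14 + 15)) = -9911 + 1 = -9910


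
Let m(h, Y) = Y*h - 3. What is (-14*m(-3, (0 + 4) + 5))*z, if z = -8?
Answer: -3360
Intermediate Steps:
m(h, Y) = -3 + Y*h
(-14*m(-3, (0 + 4) + 5))*z = -14*(-3 + ((0 + 4) + 5)*(-3))*(-8) = -14*(-3 + (4 + 5)*(-3))*(-8) = -14*(-3 + 9*(-3))*(-8) = -14*(-3 - 27)*(-8) = -14*(-30)*(-8) = 420*(-8) = -3360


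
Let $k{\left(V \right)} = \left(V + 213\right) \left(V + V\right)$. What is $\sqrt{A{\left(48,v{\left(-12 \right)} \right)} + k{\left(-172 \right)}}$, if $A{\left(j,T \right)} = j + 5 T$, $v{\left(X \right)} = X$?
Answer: $2 i \sqrt{3529} \approx 118.81 i$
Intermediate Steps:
$k{\left(V \right)} = 2 V \left(213 + V\right)$ ($k{\left(V \right)} = \left(213 + V\right) 2 V = 2 V \left(213 + V\right)$)
$\sqrt{A{\left(48,v{\left(-12 \right)} \right)} + k{\left(-172 \right)}} = \sqrt{\left(48 + 5 \left(-12\right)\right) + 2 \left(-172\right) \left(213 - 172\right)} = \sqrt{\left(48 - 60\right) + 2 \left(-172\right) 41} = \sqrt{-12 - 14104} = \sqrt{-14116} = 2 i \sqrt{3529}$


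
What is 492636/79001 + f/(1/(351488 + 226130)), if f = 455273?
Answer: 20775199471778350/79001 ≈ 2.6297e+11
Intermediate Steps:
492636/79001 + f/(1/(351488 + 226130)) = 492636/79001 + 455273/(1/(351488 + 226130)) = 492636*(1/79001) + 455273/(1/577618) = 492636/79001 + 455273/(1/577618) = 492636/79001 + 455273*577618 = 492636/79001 + 262973879714 = 20775199471778350/79001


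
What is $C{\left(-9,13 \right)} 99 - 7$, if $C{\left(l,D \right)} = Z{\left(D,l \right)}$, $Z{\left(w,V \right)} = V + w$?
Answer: $389$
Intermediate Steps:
$C{\left(l,D \right)} = D + l$ ($C{\left(l,D \right)} = l + D = D + l$)
$C{\left(-9,13 \right)} 99 - 7 = \left(13 - 9\right) 99 - 7 = 4 \cdot 99 - 7 = 396 - 7 = 389$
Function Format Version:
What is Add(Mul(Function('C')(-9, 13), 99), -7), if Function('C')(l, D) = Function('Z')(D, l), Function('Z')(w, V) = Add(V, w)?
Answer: 389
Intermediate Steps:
Function('C')(l, D) = Add(D, l) (Function('C')(l, D) = Add(l, D) = Add(D, l))
Add(Mul(Function('C')(-9, 13), 99), -7) = Add(Mul(Add(13, -9), 99), -7) = Add(Mul(4, 99), -7) = Add(396, -7) = 389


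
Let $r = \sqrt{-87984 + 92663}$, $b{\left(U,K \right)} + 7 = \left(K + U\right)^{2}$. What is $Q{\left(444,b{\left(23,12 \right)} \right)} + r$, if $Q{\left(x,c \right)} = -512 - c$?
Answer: $-1730 + \sqrt{4679} \approx -1661.6$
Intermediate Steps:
$b{\left(U,K \right)} = -7 + \left(K + U\right)^{2}$
$r = \sqrt{4679} \approx 68.403$
$Q{\left(444,b{\left(23,12 \right)} \right)} + r = \left(-512 - \left(-7 + \left(12 + 23\right)^{2}\right)\right) + \sqrt{4679} = \left(-512 - \left(-7 + 35^{2}\right)\right) + \sqrt{4679} = \left(-512 - \left(-7 + 1225\right)\right) + \sqrt{4679} = \left(-512 - 1218\right) + \sqrt{4679} = -1730 + \sqrt{4679}$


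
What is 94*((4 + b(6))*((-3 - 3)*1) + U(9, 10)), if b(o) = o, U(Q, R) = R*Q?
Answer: 2820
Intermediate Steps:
U(Q, R) = Q*R
94*((4 + b(6))*((-3 - 3)*1) + U(9, 10)) = 94*((4 + 6)*((-3 - 3)*1) + 9*10) = 94*(10*(-6*1) + 90) = 94*(10*(-6) + 90) = 94*(-60 + 90) = 94*30 = 2820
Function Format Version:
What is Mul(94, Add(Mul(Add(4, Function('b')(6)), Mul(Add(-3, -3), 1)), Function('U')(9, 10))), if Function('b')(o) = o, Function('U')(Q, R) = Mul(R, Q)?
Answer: 2820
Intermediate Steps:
Function('U')(Q, R) = Mul(Q, R)
Mul(94, Add(Mul(Add(4, Function('b')(6)), Mul(Add(-3, -3), 1)), Function('U')(9, 10))) = Mul(94, Add(Mul(Add(4, 6), Mul(Add(-3, -3), 1)), Mul(9, 10))) = Mul(94, Add(Mul(10, Mul(-6, 1)), 90)) = Mul(94, Add(Mul(10, -6), 90)) = Mul(94, Add(-60, 90)) = Mul(94, 30) = 2820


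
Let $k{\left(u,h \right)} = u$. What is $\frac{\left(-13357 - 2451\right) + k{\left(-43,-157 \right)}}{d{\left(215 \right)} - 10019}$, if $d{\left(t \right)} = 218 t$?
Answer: $- \frac{15851}{36851} \approx -0.43014$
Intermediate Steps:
$\frac{\left(-13357 - 2451\right) + k{\left(-43,-157 \right)}}{d{\left(215 \right)} - 10019} = \frac{\left(-13357 - 2451\right) - 43}{218 \cdot 215 - 10019} = \frac{\left(-13357 - 2451\right) - 43}{46870 - 10019} = \frac{-15808 - 43}{36851} = \left(-15851\right) \frac{1}{36851} = - \frac{15851}{36851}$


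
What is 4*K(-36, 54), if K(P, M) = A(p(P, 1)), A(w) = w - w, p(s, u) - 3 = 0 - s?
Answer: 0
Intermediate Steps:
p(s, u) = 3 - s (p(s, u) = 3 + (0 - s) = 3 - s)
A(w) = 0
K(P, M) = 0
4*K(-36, 54) = 4*0 = 0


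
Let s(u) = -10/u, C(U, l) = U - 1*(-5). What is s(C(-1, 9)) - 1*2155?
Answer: -4315/2 ≈ -2157.5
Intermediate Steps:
C(U, l) = 5 + U (C(U, l) = U + 5 = 5 + U)
s(C(-1, 9)) - 1*2155 = -10/(5 - 1) - 1*2155 = -10/4 - 2155 = -10*¼ - 2155 = -5/2 - 2155 = -4315/2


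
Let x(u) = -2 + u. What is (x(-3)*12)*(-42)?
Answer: 2520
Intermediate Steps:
(x(-3)*12)*(-42) = ((-2 - 3)*12)*(-42) = -5*12*(-42) = -60*(-42) = 2520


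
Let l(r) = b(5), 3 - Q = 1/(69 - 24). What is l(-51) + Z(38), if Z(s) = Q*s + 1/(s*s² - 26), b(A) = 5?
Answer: 10800601/91410 ≈ 118.16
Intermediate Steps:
Q = 134/45 (Q = 3 - 1/(69 - 24) = 3 - 1/45 = 134/45 ≈ 2.9778)
l(r) = 5
Z(s) = 1/(-26 + s³) + 134*s/45 (Z(s) = 134*s/45 + 1/(s*s² - 26) = 134*s/45 + 1/(s³ - 26) = 134*s/45 + 1/(-26 + s³) = 1/(-26 + s³) + 134*s/45)
l(-51) + Z(38) = 5 + (45 - 3484*38 + 134*38⁴)/(45*(-26 + 38³)) = 5 + (45 - 132392 + 134*2085136)/(45*(-26 + 54872)) = 5 + (1/45)*(45 - 132392 + 279408224)/54846 = 5 + (1/45)*(1/54846)*279275877 = 5 + 10343551/91410 = 10800601/91410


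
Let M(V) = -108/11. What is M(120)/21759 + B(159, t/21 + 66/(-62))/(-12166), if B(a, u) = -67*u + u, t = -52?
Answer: -188219851/9574039783 ≈ -0.019659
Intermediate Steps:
M(V) = -108/11 (M(V) = -108*1/11 = -108/11)
B(a, u) = -66*u
M(120)/21759 + B(159, t/21 + 66/(-62))/(-12166) = -108/11/21759 - 66*(-52/21 + 66/(-62))/(-12166) = -108/11*1/21759 - 66*(-52*1/21 + 66*(-1/62))*(-1/12166) = -36/79783 - 66*(-52/21 - 33/31)*(-1/12166) = -36/79783 - 66*(-2305/651)*(-1/12166) = -36/79783 + (50710/217)*(-1/12166) = -36/79783 - 2305/120001 = -188219851/9574039783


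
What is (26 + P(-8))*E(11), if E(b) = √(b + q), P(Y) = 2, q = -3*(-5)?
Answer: 28*√26 ≈ 142.77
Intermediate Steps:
q = 15
E(b) = √(15 + b) (E(b) = √(b + 15) = √(15 + b))
(26 + P(-8))*E(11) = (26 + 2)*√(15 + 11) = 28*√26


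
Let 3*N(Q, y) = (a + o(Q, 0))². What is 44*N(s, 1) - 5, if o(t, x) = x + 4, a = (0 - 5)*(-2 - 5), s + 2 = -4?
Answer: 22303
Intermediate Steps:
s = -6 (s = -2 - 4 = -6)
a = 35 (a = -5*(-7) = 35)
o(t, x) = 4 + x
N(Q, y) = 507 (N(Q, y) = (35 + (4 + 0))²/3 = (35 + 4)²/3 = (⅓)*39² = (⅓)*1521 = 507)
44*N(s, 1) - 5 = 44*507 - 5 = 22308 - 5 = 22303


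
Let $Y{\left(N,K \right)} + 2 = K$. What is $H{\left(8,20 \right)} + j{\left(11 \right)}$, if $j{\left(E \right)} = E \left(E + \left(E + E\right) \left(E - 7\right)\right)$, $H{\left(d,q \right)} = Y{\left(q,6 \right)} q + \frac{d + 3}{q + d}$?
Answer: $\frac{32743}{28} \approx 1169.4$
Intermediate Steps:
$Y{\left(N,K \right)} = -2 + K$
$H{\left(d,q \right)} = 4 q + \frac{3 + d}{d + q}$ ($H{\left(d,q \right)} = \left(-2 + 6\right) q + \frac{d + 3}{q + d} = 4 q + \frac{3 + d}{d + q}$)
$j{\left(E \right)} = E \left(E + 2 E \left(-7 + E\right)\right)$
$H{\left(8,20 \right)} + j{\left(11 \right)} = \frac{3 + 8 + 4 \cdot 20^{2} + 4 \cdot 8 \cdot 20}{8 + 20} + 11^{2} \left(-13 + 2 \cdot 11\right) = \frac{3 + 8 + 4 \cdot 400 + 640}{28} + 121 \left(-13 + 22\right) = \frac{3 + 8 + 1600 + 640}{28} + 121 \cdot 9 = \frac{1}{28} \cdot 2251 + 1089 = \frac{2251}{28} + 1089 = \frac{32743}{28}$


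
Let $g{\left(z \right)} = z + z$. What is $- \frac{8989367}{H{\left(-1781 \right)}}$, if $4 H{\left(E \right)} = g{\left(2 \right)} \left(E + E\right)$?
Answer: $\frac{8989367}{3562} \approx 2523.7$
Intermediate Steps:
$g{\left(z \right)} = 2 z$
$H{\left(E \right)} = 2 E$ ($H{\left(E \right)} = \frac{2 \cdot 2 \left(E + E\right)}{4} = \frac{4 \cdot 2 E}{4} = \frac{8 E}{4} = 2 E$)
$- \frac{8989367}{H{\left(-1781 \right)}} = - \frac{8989367}{2 \left(-1781\right)} = - \frac{8989367}{-3562} = \left(-8989367\right) \left(- \frac{1}{3562}\right) = \frac{8989367}{3562}$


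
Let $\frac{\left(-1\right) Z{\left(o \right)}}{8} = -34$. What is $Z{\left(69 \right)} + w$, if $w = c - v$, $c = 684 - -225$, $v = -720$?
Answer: $1901$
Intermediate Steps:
$c = 909$ ($c = 684 + 225 = 909$)
$Z{\left(o \right)} = 272$ ($Z{\left(o \right)} = \left(-8\right) \left(-34\right) = 272$)
$w = 1629$ ($w = 909 - -720 = 909 + 720 = 1629$)
$Z{\left(69 \right)} + w = 272 + 1629 = 1901$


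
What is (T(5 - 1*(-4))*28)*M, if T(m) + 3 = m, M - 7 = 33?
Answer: 6720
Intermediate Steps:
M = 40 (M = 7 + 33 = 40)
T(m) = -3 + m
(T(5 - 1*(-4))*28)*M = ((-3 + (5 - 1*(-4)))*28)*40 = ((-3 + (5 + 4))*28)*40 = ((-3 + 9)*28)*40 = (6*28)*40 = 168*40 = 6720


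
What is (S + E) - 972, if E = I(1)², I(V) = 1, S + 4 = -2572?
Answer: -3547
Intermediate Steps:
S = -2576 (S = -4 - 2572 = -2576)
E = 1 (E = 1² = 1)
(S + E) - 972 = (-2576 + 1) - 972 = -2575 - 972 = -3547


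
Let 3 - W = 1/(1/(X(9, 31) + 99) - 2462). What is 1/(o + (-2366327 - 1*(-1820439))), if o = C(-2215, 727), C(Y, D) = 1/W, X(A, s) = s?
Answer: -960307/524219747557 ≈ -1.8319e-6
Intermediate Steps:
W = 960307/320059 (W = 3 - 1/(1/(31 + 99) - 2462) = 3 - 1/(1/130 - 2462) = 3 - 1/(-320059/130) = 3 - 1*(-130/320059) = 3 + 130/320059 = 960307/320059 ≈ 3.0004)
C(Y, D) = 320059/960307 (C(Y, D) = 1/(960307/320059) = 320059/960307)
o = 320059/960307 ≈ 0.33329
1/(o + (-2366327 - 1*(-1820439))) = 1/(320059/960307 + (-2366327 - 1*(-1820439))) = 1/(320059/960307 + (-2366327 + 1820439)) = 1/(320059/960307 - 545888) = 1/(-524219747557/960307) = -960307/524219747557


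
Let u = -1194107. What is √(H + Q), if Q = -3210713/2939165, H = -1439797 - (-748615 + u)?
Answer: 4*√271537761416975530/2939165 ≈ 709.17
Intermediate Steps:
H = 502925 (H = -1439797 - (-748615 - 1194107) = -1439797 - 1*(-1942722) = -1439797 + 1942722 = 502925)
Q = -3210713/2939165 (Q = -3210713*1/2939165 = -3210713/2939165 ≈ -1.0924)
√(H + Q) = √(502925 - 3210713/2939165) = √(1478176346912/2939165) = 4*√271537761416975530/2939165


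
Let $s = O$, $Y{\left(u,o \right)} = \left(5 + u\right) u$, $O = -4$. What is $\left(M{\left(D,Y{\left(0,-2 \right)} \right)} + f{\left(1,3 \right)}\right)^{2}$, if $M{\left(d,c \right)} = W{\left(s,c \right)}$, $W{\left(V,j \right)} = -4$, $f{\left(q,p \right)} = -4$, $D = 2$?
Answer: $64$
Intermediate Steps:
$Y{\left(u,o \right)} = u \left(5 + u\right)$
$s = -4$
$M{\left(d,c \right)} = -4$
$\left(M{\left(D,Y{\left(0,-2 \right)} \right)} + f{\left(1,3 \right)}\right)^{2} = \left(-4 - 4\right)^{2} = \left(-8\right)^{2} = 64$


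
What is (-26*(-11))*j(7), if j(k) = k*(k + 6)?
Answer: 26026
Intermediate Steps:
j(k) = k*(6 + k)
(-26*(-11))*j(7) = (-26*(-11))*(7*(6 + 7)) = 286*(7*13) = 286*91 = 26026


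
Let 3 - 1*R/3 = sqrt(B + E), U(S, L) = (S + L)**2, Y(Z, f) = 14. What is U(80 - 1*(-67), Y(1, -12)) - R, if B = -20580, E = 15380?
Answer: 25912 + 60*I*sqrt(13) ≈ 25912.0 + 216.33*I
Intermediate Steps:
U(S, L) = (L + S)**2
R = 9 - 60*I*sqrt(13) (R = 9 - 3*sqrt(-20580 + 15380) = 9 - 60*I*sqrt(13) ≈ 9.0 - 216.33*I)
U(80 - 1*(-67), Y(1, -12)) - R = (14 + (80 - 1*(-67)))**2 - (9 - 60*I*sqrt(13)) = (14 + (80 + 67))**2 + (-9 + 60*I*sqrt(13)) = (14 + 147)**2 + (-9 + 60*I*sqrt(13)) = 161**2 + (-9 + 60*I*sqrt(13)) = 25921 + (-9 + 60*I*sqrt(13)) = 25912 + 60*I*sqrt(13)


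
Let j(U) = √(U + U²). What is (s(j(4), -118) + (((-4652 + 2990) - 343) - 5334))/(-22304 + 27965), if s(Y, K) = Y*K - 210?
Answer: -7549/5661 - 236*√5/5661 ≈ -1.4267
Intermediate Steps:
s(Y, K) = -210 + K*Y (s(Y, K) = K*Y - 210 = -210 + K*Y)
(s(j(4), -118) + (((-4652 + 2990) - 343) - 5334))/(-22304 + 27965) = ((-210 - 118*2*√(1 + 4)) + (((-4652 + 2990) - 343) - 5334))/(-22304 + 27965) = ((-210 - 118*2*√5) + ((-1662 - 343) - 5334))/5661 = ((-210 - 236*√5) + (-2005 - 5334))*(1/5661) = ((-210 - 236*√5) - 7339)*(1/5661) = (-7549 - 236*√5)*(1/5661) = -7549/5661 - 236*√5/5661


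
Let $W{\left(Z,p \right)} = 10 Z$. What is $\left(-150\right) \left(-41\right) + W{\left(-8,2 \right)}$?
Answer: $6070$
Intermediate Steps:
$\left(-150\right) \left(-41\right) + W{\left(-8,2 \right)} = \left(-150\right) \left(-41\right) + 10 \left(-8\right) = 6150 - 80 = 6070$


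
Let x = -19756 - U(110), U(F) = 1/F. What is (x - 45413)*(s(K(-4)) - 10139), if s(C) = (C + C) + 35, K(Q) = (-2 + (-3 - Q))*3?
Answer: 7247445501/11 ≈ 6.5886e+8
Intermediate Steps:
K(Q) = -15 - 3*Q (K(Q) = (-5 - Q)*3 = -15 - 3*Q)
s(C) = 35 + 2*C (s(C) = 2*C + 35 = 35 + 2*C)
x = -2173161/110 (x = -19756 - 1/110 = -2173161/110 ≈ -19756.)
(x - 45413)*(s(K(-4)) - 10139) = (-2173161/110 - 45413)*((35 + 2*(-15 - 3*(-4))) - 10139) = -7168591*((35 + 2*(-15 + 12)) - 10139)/110 = -7168591*((35 + 2*(-3)) - 10139)/110 = -7168591*((35 - 6) - 10139)/110 = -7168591*(29 - 10139)/110 = -7168591/110*(-10110) = 7247445501/11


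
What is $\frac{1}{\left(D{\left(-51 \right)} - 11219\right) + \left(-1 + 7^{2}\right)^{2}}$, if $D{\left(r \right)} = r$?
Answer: $- \frac{1}{8966} \approx -0.00011153$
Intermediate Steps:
$\frac{1}{\left(D{\left(-51 \right)} - 11219\right) + \left(-1 + 7^{2}\right)^{2}} = \frac{1}{\left(-51 - 11219\right) + \left(-1 + 7^{2}\right)^{2}} = \frac{1}{-11270 + \left(-1 + 49\right)^{2}} = \frac{1}{-11270 + 48^{2}} = \frac{1}{-11270 + 2304} = \frac{1}{-8966} = - \frac{1}{8966}$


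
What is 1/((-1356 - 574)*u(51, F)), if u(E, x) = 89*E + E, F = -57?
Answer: -1/8858700 ≈ -1.1288e-7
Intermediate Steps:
u(E, x) = 90*E
1/((-1356 - 574)*u(51, F)) = 1/((-1356 - 574)*((90*51))) = 1/(-1930*4590) = -1/1930*1/4590 = -1/8858700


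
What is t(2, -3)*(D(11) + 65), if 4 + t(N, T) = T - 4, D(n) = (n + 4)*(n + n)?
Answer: -4345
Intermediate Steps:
D(n) = 2*n*(4 + n) (D(n) = (4 + n)*(2*n) = 2*n*(4 + n))
t(N, T) = -8 + T (t(N, T) = -4 + (T - 4) = -4 + (-4 + T) = -8 + T)
t(2, -3)*(D(11) + 65) = (-8 - 3)*(2*11*(4 + 11) + 65) = -11*(2*11*15 + 65) = -11*(330 + 65) = -11*395 = -4345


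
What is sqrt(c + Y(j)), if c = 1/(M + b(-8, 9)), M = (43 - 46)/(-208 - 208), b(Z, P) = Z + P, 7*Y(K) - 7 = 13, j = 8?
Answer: 2*sqrt(8279859)/2933 ≈ 1.9621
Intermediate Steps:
Y(K) = 20/7 (Y(K) = 1 + (1/7)*13 = 1 + 13/7 = 20/7)
b(Z, P) = P + Z
M = 3/416 (M = -3/(-416) = -3*(-1/416) = 3/416 ≈ 0.0072115)
c = 416/419 (c = 1/(3/416 + (9 - 8)) = 1/(3/416 + 1) = 1/(419/416) = 416/419 ≈ 0.99284)
sqrt(c + Y(j)) = sqrt(416/419 + 20/7) = sqrt(11292/2933) = 2*sqrt(8279859)/2933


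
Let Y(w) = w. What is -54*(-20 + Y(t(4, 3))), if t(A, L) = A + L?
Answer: 702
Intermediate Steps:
-54*(-20 + Y(t(4, 3))) = -54*(-20 + (4 + 3)) = -54*(-20 + 7) = -54*(-13) = 702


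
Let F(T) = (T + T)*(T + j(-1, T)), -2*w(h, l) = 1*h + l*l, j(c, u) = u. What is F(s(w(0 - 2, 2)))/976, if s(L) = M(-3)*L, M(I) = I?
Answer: 9/244 ≈ 0.036885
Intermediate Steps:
w(h, l) = -h/2 - l**2/2 (w(h, l) = -(1*h + l*l)/2 = -(h + l**2)/2 = -h/2 - l**2/2)
s(L) = -3*L
F(T) = 4*T**2 (F(T) = (T + T)*(T + T) = (2*T)*(2*T) = 4*T**2)
F(s(w(0 - 2, 2)))/976 = (4*(-3*(-(0 - 2)/2 - 1/2*2**2))**2)/976 = (4*(-3*(-1/2*(-2) - 1/2*4))**2)*(1/976) = (4*(-3*(1 - 2))**2)*(1/976) = (4*(-3*(-1))**2)*(1/976) = (4*3**2)*(1/976) = (4*9)*(1/976) = 36*(1/976) = 9/244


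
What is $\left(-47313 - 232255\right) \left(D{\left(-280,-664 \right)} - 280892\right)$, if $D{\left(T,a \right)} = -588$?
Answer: $78692800640$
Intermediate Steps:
$\left(-47313 - 232255\right) \left(D{\left(-280,-664 \right)} - 280892\right) = \left(-47313 - 232255\right) \left(-588 - 280892\right) = - 279568 \left(-588 - 280892\right) = \left(-279568\right) \left(-281480\right) = 78692800640$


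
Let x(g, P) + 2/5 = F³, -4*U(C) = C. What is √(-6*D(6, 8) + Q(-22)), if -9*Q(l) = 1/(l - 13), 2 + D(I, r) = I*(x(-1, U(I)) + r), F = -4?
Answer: 11*√186095/105 ≈ 45.193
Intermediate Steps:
U(C) = -C/4
x(g, P) = -322/5 (x(g, P) = -⅖ + (-4)³ = -⅖ - 64 = -322/5)
D(I, r) = -2 + I*(-322/5 + r)
Q(l) = -1/(9*(-13 + l)) (Q(l) = -1/(9*(l - 13)) = -1/(9*(-13 + l)))
√(-6*D(6, 8) + Q(-22)) = √(-6*(-2 - 322/5*6 + 6*8) - 1/(-117 + 9*(-22))) = √(-6*(-2 - 1932/5 + 48) - 1/(-117 - 198)) = √(-6*(-1702/5) - 1/(-315)) = √(10212/5 - 1*(-1/315)) = √(10212/5 + 1/315) = √(643357/315) = 11*√186095/105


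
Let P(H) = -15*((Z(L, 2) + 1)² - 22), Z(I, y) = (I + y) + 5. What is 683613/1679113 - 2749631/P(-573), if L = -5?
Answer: -4616807852768/327427035 ≈ -14100.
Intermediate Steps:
Z(I, y) = 5 + I + y
P(H) = 195 (P(H) = -15*(((5 - 5 + 2) + 1)² - 22) = -15*((2 + 1)² - 22) = -15*(3² - 22) = -15*(9 - 22) = -15*(-13) = 195)
683613/1679113 - 2749631/P(-573) = 683613/1679113 - 2749631/195 = -4616807852768/327427035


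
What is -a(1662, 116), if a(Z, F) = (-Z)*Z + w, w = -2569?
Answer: 2764813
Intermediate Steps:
a(Z, F) = -2569 - Z² (a(Z, F) = (-Z)*Z - 2569 = -Z² - 2569 = -2569 - Z²)
-a(1662, 116) = -(-2569 - 1*1662²) = -(-2569 - 1*2762244) = -(-2569 - 2762244) = -1*(-2764813) = 2764813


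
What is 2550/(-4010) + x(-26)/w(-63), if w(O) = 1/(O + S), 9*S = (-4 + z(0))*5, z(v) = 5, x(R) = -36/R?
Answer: -454039/5213 ≈ -87.097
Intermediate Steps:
S = 5/9 (S = ((-4 + 5)*5)/9 = (1*5)/9 = (⅑)*5 = 5/9 ≈ 0.55556)
w(O) = 1/(5/9 + O) (w(O) = 1/(O + 5/9) = 1/(5/9 + O))
2550/(-4010) + x(-26)/w(-63) = 2550/(-4010) + (-36/(-26))/((9/(5 + 9*(-63)))) = 2550*(-1/4010) + (-36*(-1/26))/((9/(5 - 567))) = -255/401 + 18/(13*((9/(-562)))) = -255/401 + 18/(13*((9*(-1/562)))) = -255/401 + 18/(13*(-9/562)) = -255/401 + (18/13)*(-562/9) = -255/401 - 1124/13 = -454039/5213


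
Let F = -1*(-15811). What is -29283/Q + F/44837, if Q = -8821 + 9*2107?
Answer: -1152606709/454736854 ≈ -2.5347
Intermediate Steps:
F = 15811
Q = 10142 (Q = -8821 + 18963 = 10142)
-29283/Q + F/44837 = -29283/10142 + 15811/44837 = -1152606709/454736854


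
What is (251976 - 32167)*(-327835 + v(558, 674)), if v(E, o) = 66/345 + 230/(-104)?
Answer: -430927934932229/5980 ≈ -7.2062e+10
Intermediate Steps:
v(E, o) = -12081/5980 (v(E, o) = 66*(1/345) + 230*(-1/104) = 22/115 - 115/52 = -12081/5980)
(251976 - 32167)*(-327835 + v(558, 674)) = (251976 - 32167)*(-327835 - 12081/5980) = 219809*(-1960465381/5980) = -430927934932229/5980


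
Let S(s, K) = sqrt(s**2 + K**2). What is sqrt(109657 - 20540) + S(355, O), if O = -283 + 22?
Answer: sqrt(89117) + sqrt(194146) ≈ 739.14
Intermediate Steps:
O = -261
S(s, K) = sqrt(K**2 + s**2)
sqrt(109657 - 20540) + S(355, O) = sqrt(109657 - 20540) + sqrt((-261)**2 + 355**2) = sqrt(89117) + sqrt(68121 + 126025) = sqrt(89117) + sqrt(194146)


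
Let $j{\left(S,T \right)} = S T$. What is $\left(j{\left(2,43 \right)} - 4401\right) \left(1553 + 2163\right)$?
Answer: $-16034540$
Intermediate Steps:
$\left(j{\left(2,43 \right)} - 4401\right) \left(1553 + 2163\right) = \left(2 \cdot 43 - 4401\right) \left(1553 + 2163\right) = \left(86 - 4401\right) 3716 = \left(-4315\right) 3716 = -16034540$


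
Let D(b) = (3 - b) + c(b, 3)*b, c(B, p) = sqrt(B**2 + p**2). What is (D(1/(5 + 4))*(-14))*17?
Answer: -6188/9 - 238*sqrt(730)/81 ≈ -766.94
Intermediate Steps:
D(b) = 3 - b + b*sqrt(9 + b**2) (D(b) = (3 - b) + sqrt(b**2 + 3**2)*b = (3 - b) + sqrt(b**2 + 9)*b = (3 - b) + sqrt(9 + b**2)*b = (3 - b) + b*sqrt(9 + b**2) = 3 - b + b*sqrt(9 + b**2))
(D(1/(5 + 4))*(-14))*17 = ((3 - 1/(5 + 4) + sqrt(9 + (1/(5 + 4))**2)/(5 + 4))*(-14))*17 = ((3 - 1/9 + sqrt(9 + (1/9)**2)/9)*(-14))*17 = ((3 - 1*1/9 + sqrt(9 + (1/9)**2)/9)*(-14))*17 = ((3 - 1/9 + sqrt(9 + 1/81)/9)*(-14))*17 = ((3 - 1/9 + sqrt(730/81)/9)*(-14))*17 = ((3 - 1/9 + (sqrt(730)/9)/9)*(-14))*17 = ((3 - 1/9 + sqrt(730)/81)*(-14))*17 = ((26/9 + sqrt(730)/81)*(-14))*17 = (-364/9 - 14*sqrt(730)/81)*17 = -6188/9 - 238*sqrt(730)/81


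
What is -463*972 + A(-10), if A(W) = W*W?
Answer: -449936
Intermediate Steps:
A(W) = W**2
-463*972 + A(-10) = -463*972 + (-10)**2 = -450036 + 100 = -449936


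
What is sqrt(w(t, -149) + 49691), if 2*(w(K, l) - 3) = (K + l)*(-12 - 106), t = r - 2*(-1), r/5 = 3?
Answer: sqrt(57482) ≈ 239.75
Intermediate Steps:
r = 15 (r = 5*3 = 15)
t = 17 (t = 15 - 2*(-1) = 15 + 2 = 17)
w(K, l) = 3 - 59*K - 59*l (w(K, l) = 3 + ((K + l)*(-12 - 106))/2 = 3 + ((K + l)*(-118))/2 = 3 + (-118*K - 118*l)/2 = 3 + (-59*K - 59*l) = 3 - 59*K - 59*l)
sqrt(w(t, -149) + 49691) = sqrt((3 - 59*17 - 59*(-149)) + 49691) = sqrt((3 - 1003 + 8791) + 49691) = sqrt(7791 + 49691) = sqrt(57482)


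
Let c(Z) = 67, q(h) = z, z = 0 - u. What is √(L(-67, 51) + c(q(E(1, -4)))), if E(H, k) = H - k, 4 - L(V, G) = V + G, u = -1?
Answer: √87 ≈ 9.3274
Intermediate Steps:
z = 1 (z = 0 - 1*(-1) = 0 + 1 = 1)
L(V, G) = 4 - G - V (L(V, G) = 4 - (V + G) = 4 - (G + V) = 4 + (-G - V) = 4 - G - V)
q(h) = 1
√(L(-67, 51) + c(q(E(1, -4)))) = √((4 - 1*51 - 1*(-67)) + 67) = √((4 - 51 + 67) + 67) = √(20 + 67) = √87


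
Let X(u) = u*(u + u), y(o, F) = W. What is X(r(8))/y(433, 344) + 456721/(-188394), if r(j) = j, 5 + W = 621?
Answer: -32153213/14506338 ≈ -2.2165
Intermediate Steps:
W = 616 (W = -5 + 621 = 616)
y(o, F) = 616
X(u) = 2*u² (X(u) = u*(2*u) = 2*u²)
X(r(8))/y(433, 344) + 456721/(-188394) = (2*8²)/616 + 456721/(-188394) = (2*64)*(1/616) + 456721*(-1/188394) = 128*(1/616) - 456721/188394 = 16/77 - 456721/188394 = -32153213/14506338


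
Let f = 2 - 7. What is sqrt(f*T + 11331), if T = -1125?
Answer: 6*sqrt(471) ≈ 130.22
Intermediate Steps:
f = -5
sqrt(f*T + 11331) = sqrt(-5*(-1125) + 11331) = sqrt(5625 + 11331) = sqrt(16956) = 6*sqrt(471)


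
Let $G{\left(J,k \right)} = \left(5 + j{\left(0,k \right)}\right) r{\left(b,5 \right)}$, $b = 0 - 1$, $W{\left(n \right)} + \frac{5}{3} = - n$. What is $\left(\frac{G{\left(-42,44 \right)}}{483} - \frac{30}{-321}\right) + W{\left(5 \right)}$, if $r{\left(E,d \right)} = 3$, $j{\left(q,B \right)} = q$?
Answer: $- \frac{338105}{51681} \approx -6.5422$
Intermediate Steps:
$W{\left(n \right)} = - \frac{5}{3} - n$
$b = -1$ ($b = 0 - 1 = -1$)
$G{\left(J,k \right)} = 15$ ($G{\left(J,k \right)} = \left(5 + 0\right) 3 = 5 \cdot 3 = 15$)
$\left(\frac{G{\left(-42,44 \right)}}{483} - \frac{30}{-321}\right) + W{\left(5 \right)} = \left(\frac{15}{483} - \frac{30}{-321}\right) - \frac{20}{3} = \left(15 \cdot \frac{1}{483} - - \frac{10}{107}\right) - \frac{20}{3} = \left(\frac{5}{161} + \frac{10}{107}\right) - \frac{20}{3} = \frac{2145}{17227} - \frac{20}{3} = - \frac{338105}{51681}$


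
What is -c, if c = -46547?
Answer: 46547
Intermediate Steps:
-c = -1*(-46547) = 46547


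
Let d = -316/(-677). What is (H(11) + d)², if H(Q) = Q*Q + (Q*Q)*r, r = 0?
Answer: 6762266289/458329 ≈ 14754.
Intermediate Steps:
H(Q) = Q² (H(Q) = Q*Q + (Q*Q)*0 = Q² + Q²*0 = Q² + 0 = Q²)
d = 316/677 (d = -316*(-1/677) = 316/677 ≈ 0.46676)
(H(11) + d)² = (11² + 316/677)² = (121 + 316/677)² = (82233/677)² = 6762266289/458329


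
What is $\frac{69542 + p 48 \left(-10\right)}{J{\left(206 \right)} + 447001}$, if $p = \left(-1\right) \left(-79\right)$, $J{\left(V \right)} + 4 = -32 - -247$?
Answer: $\frac{15811}{223606} \approx 0.070709$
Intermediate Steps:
$J{\left(V \right)} = 211$ ($J{\left(V \right)} = -4 - -215 = -4 + \left(-32 + 247\right) = -4 + 215 = 211$)
$p = 79$
$\frac{69542 + p 48 \left(-10\right)}{J{\left(206 \right)} + 447001} = \frac{69542 + 79 \cdot 48 \left(-10\right)}{211 + 447001} = \frac{69542 + 3792 \left(-10\right)}{447212} = \left(69542 - 37920\right) \frac{1}{447212} = 31622 \cdot \frac{1}{447212} = \frac{15811}{223606}$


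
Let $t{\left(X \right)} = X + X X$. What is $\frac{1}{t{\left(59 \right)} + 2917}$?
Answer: $\frac{1}{6457} \approx 0.00015487$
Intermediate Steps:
$t{\left(X \right)} = X + X^{2}$
$\frac{1}{t{\left(59 \right)} + 2917} = \frac{1}{59 \left(1 + 59\right) + 2917} = \frac{1}{59 \cdot 60 + 2917} = \frac{1}{3540 + 2917} = \frac{1}{6457}$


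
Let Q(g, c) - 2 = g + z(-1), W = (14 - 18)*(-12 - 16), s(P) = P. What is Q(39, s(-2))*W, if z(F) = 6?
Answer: 5264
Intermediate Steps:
W = 112 (W = -4*(-28) = 112)
Q(g, c) = 8 + g (Q(g, c) = 2 + (g + 6) = 2 + (6 + g) = 8 + g)
Q(39, s(-2))*W = (8 + 39)*112 = 47*112 = 5264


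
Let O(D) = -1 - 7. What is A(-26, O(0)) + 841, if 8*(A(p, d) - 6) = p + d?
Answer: 3371/4 ≈ 842.75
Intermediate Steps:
O(D) = -8
A(p, d) = 6 + d/8 + p/8 (A(p, d) = 6 + (p + d)/8 = 6 + (d + p)/8 = 6 + (d/8 + p/8) = 6 + d/8 + p/8)
A(-26, O(0)) + 841 = (6 + (⅛)*(-8) + (⅛)*(-26)) + 841 = (6 - 1 - 13/4) + 841 = 7/4 + 841 = 3371/4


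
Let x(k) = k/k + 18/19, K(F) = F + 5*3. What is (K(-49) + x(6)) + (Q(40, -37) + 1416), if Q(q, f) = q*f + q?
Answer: -1065/19 ≈ -56.053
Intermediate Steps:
Q(q, f) = q + f*q (Q(q, f) = f*q + q = q + f*q)
K(F) = 15 + F (K(F) = F + 15 = 15 + F)
x(k) = 37/19 (x(k) = 1 + 18*(1/19) = 1 + 18/19 = 37/19)
(K(-49) + x(6)) + (Q(40, -37) + 1416) = ((15 - 49) + 37/19) + (40*(1 - 37) + 1416) = (-34 + 37/19) + (40*(-36) + 1416) = -609/19 + (-1440 + 1416) = -609/19 - 24 = -1065/19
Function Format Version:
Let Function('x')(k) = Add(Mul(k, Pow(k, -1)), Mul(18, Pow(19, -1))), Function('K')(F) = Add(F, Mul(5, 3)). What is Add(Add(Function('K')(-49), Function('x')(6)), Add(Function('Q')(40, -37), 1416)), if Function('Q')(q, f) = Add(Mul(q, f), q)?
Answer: Rational(-1065, 19) ≈ -56.053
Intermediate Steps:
Function('Q')(q, f) = Add(q, Mul(f, q)) (Function('Q')(q, f) = Add(Mul(f, q), q) = Add(q, Mul(f, q)))
Function('K')(F) = Add(15, F) (Function('K')(F) = Add(F, 15) = Add(15, F))
Function('x')(k) = Rational(37, 19) (Function('x')(k) = Add(1, Mul(18, Rational(1, 19))) = Add(1, Rational(18, 19)) = Rational(37, 19))
Add(Add(Function('K')(-49), Function('x')(6)), Add(Function('Q')(40, -37), 1416)) = Add(Add(Add(15, -49), Rational(37, 19)), Add(Mul(40, Add(1, -37)), 1416)) = Add(Add(-34, Rational(37, 19)), Add(Mul(40, -36), 1416)) = Add(Rational(-609, 19), Add(-1440, 1416)) = Add(Rational(-609, 19), -24) = Rational(-1065, 19)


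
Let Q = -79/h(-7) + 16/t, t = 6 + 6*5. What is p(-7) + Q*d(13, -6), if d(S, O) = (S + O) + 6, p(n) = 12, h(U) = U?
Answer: 10363/63 ≈ 164.49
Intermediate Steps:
t = 36 (t = 6 + 30 = 36)
d(S, O) = 6 + O + S (d(S, O) = (O + S) + 6 = 6 + O + S)
Q = 739/63 (Q = -79/(-7) + 16/36 = -79*(-⅐) + 16*(1/36) = 79/7 + 4/9 = 739/63 ≈ 11.730)
p(-7) + Q*d(13, -6) = 12 + 739*(6 - 6 + 13)/63 = 12 + (739/63)*13 = 12 + 9607/63 = 10363/63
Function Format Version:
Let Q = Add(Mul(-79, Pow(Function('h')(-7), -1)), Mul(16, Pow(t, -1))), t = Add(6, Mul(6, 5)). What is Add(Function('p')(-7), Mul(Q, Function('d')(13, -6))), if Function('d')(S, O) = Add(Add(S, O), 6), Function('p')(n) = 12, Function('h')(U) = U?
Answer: Rational(10363, 63) ≈ 164.49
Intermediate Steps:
t = 36 (t = Add(6, 30) = 36)
Function('d')(S, O) = Add(6, O, S) (Function('d')(S, O) = Add(Add(O, S), 6) = Add(6, O, S))
Q = Rational(739, 63) (Q = Add(Mul(-79, Pow(-7, -1)), Mul(16, Pow(36, -1))) = Add(Mul(-79, Rational(-1, 7)), Mul(16, Rational(1, 36))) = Add(Rational(79, 7), Rational(4, 9)) = Rational(739, 63) ≈ 11.730)
Add(Function('p')(-7), Mul(Q, Function('d')(13, -6))) = Add(12, Mul(Rational(739, 63), Add(6, -6, 13))) = Add(12, Mul(Rational(739, 63), 13)) = Add(12, Rational(9607, 63)) = Rational(10363, 63)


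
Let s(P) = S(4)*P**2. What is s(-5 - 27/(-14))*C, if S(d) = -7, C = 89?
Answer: -164561/28 ≈ -5877.2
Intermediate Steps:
s(P) = -7*P**2
s(-5 - 27/(-14))*C = -7*(-5 - 27/(-14))**2*89 = -7*(-5 - 27*(-1)/14)**2*89 = -7*(-5 - 1*(-27/14))**2*89 = -7*(-5 + 27/14)**2*89 = -7*(-43/14)**2*89 = -7*1849/196*89 = -1849/28*89 = -164561/28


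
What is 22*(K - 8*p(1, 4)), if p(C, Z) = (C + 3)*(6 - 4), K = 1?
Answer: -1386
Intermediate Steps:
p(C, Z) = 6 + 2*C (p(C, Z) = (3 + C)*2 = 6 + 2*C)
22*(K - 8*p(1, 4)) = 22*(1 - 8*(6 + 2*1)) = 22*(1 - 8*(6 + 2)) = 22*(1 - 8*8) = 22*(1 - 64) = 22*(-63) = -1386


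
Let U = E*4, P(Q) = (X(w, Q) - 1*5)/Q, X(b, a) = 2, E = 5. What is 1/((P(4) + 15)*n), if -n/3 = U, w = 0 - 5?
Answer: -1/855 ≈ -0.0011696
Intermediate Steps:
w = -5
P(Q) = -3/Q (P(Q) = (2 - 1*5)/Q = (2 - 5)/Q = -3/Q)
U = 20 (U = 5*4 = 20)
n = -60 (n = -3*20 = -60)
1/((P(4) + 15)*n) = 1/((-3/4 + 15)*(-60)) = 1/((57/4)*(-60)) = 1/(-855) = -1/855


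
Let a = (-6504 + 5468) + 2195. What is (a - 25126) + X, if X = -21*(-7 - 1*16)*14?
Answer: -17205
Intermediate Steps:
X = 6762 (X = -21*(-7 - 16)*14 = -21*(-23)*14 = 483*14 = 6762)
a = 1159 (a = -1036 + 2195 = 1159)
(a - 25126) + X = (1159 - 25126) + 6762 = -23967 + 6762 = -17205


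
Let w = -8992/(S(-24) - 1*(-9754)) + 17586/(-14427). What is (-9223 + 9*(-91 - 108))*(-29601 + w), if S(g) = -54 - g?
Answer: 1270578161488754/3896893 ≈ 3.2605e+8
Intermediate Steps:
w = -8353718/3896893 (w = -8992/((-54 - 1*(-24)) - 1*(-9754)) + 17586/(-14427) = -8992/((-54 + 24) + 9754) + 17586*(-1/14427) = -8992/(-30 + 9754) - 1954/1603 = -8992/9724 - 1954/1603 = -8992*1/9724 - 1954/1603 = -2248/2431 - 1954/1603 = -8353718/3896893 ≈ -2.1437)
(-9223 + 9*(-91 - 108))*(-29601 + w) = (-9223 + 9*(-91 - 108))*(-29601 - 8353718/3896893) = (-9223 + 9*(-199))*(-115360283411/3896893) = (-9223 - 1791)*(-115360283411/3896893) = -11014*(-115360283411/3896893) = 1270578161488754/3896893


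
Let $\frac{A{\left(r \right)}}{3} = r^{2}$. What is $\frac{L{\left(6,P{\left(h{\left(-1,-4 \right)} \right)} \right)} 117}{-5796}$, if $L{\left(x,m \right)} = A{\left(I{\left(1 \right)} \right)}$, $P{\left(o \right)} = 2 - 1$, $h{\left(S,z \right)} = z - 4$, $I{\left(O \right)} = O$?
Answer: $- \frac{39}{644} \approx -0.060559$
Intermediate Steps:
$A{\left(r \right)} = 3 r^{2}$
$h{\left(S,z \right)} = -4 + z$
$P{\left(o \right)} = 1$
$L{\left(x,m \right)} = 3$ ($L{\left(x,m \right)} = 3 \cdot 1^{2} = 3 \cdot 1 = 3$)
$\frac{L{\left(6,P{\left(h{\left(-1,-4 \right)} \right)} \right)} 117}{-5796} = \frac{3 \cdot 117}{-5796} = 351 \left(- \frac{1}{5796}\right) = - \frac{39}{644}$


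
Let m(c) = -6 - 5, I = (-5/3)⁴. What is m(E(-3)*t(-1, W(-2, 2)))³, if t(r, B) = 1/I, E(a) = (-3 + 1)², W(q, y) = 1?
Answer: -1331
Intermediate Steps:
I = 625/81 (I = (-5*⅓)⁴ = (-5/3)⁴ = 625/81 ≈ 7.7160)
E(a) = 4 (E(a) = (-2)² = 4)
t(r, B) = 81/625 (t(r, B) = 1/(625/81) = 81/625)
m(c) = -11
m(E(-3)*t(-1, W(-2, 2)))³ = (-11)³ = -1331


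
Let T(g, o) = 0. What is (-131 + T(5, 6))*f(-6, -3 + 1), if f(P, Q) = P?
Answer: 786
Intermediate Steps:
(-131 + T(5, 6))*f(-6, -3 + 1) = (-131 + 0)*(-6) = -131*(-6) = 786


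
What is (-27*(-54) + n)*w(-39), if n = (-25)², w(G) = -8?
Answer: -16664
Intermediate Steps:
n = 625
(-27*(-54) + n)*w(-39) = (-27*(-54) + 625)*(-8) = (1458 + 625)*(-8) = 2083*(-8) = -16664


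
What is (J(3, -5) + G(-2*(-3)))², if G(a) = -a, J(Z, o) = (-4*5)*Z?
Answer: 4356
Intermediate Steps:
J(Z, o) = -20*Z
(J(3, -5) + G(-2*(-3)))² = (-20*3 - (-2)*(-3))² = (-60 - 1*6)² = (-60 - 6)² = (-66)² = 4356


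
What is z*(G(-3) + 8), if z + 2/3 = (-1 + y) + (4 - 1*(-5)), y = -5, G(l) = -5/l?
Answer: 203/9 ≈ 22.556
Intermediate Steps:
z = 7/3 (z = -2/3 + ((-1 - 5) + (4 - 1*(-5))) = -2/3 + (-6 + (4 + 5)) = -2/3 + (-6 + 9) = -2/3 + 3 = 7/3 ≈ 2.3333)
z*(G(-3) + 8) = 7*(-5/(-3) + 8)/3 = 7*(-5*(-1/3) + 8)/3 = 7*(5/3 + 8)/3 = (7/3)*(29/3) = 203/9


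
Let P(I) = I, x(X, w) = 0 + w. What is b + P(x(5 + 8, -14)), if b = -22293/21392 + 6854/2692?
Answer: -179903421/14396816 ≈ -12.496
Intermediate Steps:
x(X, w) = w
b = 21652003/14396816 (b = -22293*1/21392 + 6854*(1/2692) = -22293/21392 + 3427/1346 = 21652003/14396816 ≈ 1.5039)
b + P(x(5 + 8, -14)) = 21652003/14396816 - 14 = -179903421/14396816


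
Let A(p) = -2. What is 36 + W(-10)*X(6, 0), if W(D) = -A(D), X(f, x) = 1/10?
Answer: 181/5 ≈ 36.200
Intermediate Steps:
X(f, x) = 1/10
W(D) = 2 (W(D) = -1*(-2) = 2)
36 + W(-10)*X(6, 0) = 36 + 2*(1/10) = 36 + 1/5 = 181/5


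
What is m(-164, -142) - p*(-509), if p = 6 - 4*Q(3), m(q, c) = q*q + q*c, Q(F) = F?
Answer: 47130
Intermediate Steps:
m(q, c) = q² + c*q
p = -6 (p = 6 - 4*3 = 6 - 12 = -6)
m(-164, -142) - p*(-509) = -164*(-142 - 164) - (-6)*(-509) = -164*(-306) - 1*3054 = 50184 - 3054 = 47130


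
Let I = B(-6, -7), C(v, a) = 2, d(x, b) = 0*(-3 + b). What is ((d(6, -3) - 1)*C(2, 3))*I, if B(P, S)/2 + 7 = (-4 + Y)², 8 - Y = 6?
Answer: 12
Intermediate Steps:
d(x, b) = 0
Y = 2 (Y = 8 - 1*6 = 8 - 6 = 2)
B(P, S) = -6 (B(P, S) = -14 + 2*(-4 + 2)² = -14 + 2*(-2)² = -14 + 2*4 = -14 + 8 = -6)
I = -6
((d(6, -3) - 1)*C(2, 3))*I = ((0 - 1)*2)*(-6) = -1*2*(-6) = -2*(-6) = 12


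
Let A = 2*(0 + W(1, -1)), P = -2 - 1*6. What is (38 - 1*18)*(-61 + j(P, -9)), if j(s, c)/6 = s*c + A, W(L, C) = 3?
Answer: 8140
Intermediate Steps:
P = -8 (P = -2 - 6 = -8)
A = 6 (A = 2*(0 + 3) = 2*3 = 6)
j(s, c) = 36 + 6*c*s (j(s, c) = 6*(s*c + 6) = 6*(c*s + 6) = 6*(6 + c*s) = 36 + 6*c*s)
(38 - 1*18)*(-61 + j(P, -9)) = (38 - 1*18)*(-61 + (36 + 6*(-9)*(-8))) = (38 - 18)*(-61 + (36 + 432)) = 20*(-61 + 468) = 20*407 = 8140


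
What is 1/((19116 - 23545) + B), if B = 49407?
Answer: 1/44978 ≈ 2.2233e-5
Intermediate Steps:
1/((19116 - 23545) + B) = 1/((19116 - 23545) + 49407) = 1/(-4429 + 49407) = 1/44978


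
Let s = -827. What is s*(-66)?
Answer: 54582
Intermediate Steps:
s*(-66) = -827*(-66) = 54582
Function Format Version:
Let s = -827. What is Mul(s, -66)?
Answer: 54582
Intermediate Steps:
Mul(s, -66) = Mul(-827, -66) = 54582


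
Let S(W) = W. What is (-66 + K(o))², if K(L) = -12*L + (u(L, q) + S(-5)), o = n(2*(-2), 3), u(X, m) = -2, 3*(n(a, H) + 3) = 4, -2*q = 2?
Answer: 2809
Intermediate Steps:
q = -1 (q = -½*2 = -1)
n(a, H) = -5/3 (n(a, H) = -3 + (⅓)*4 = -3 + 4/3 = -5/3)
o = -5/3 ≈ -1.6667
K(L) = -7 - 12*L (K(L) = -12*L + (-2 - 5) = -12*L - 7 = -7 - 12*L)
(-66 + K(o))² = (-66 + (-7 - 12*(-5/3)))² = (-66 + (-7 + 20))² = (-66 + 13)² = (-53)² = 2809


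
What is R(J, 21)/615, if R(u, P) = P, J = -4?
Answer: 7/205 ≈ 0.034146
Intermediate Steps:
R(J, 21)/615 = 21/615 = 21*(1/615) = 7/205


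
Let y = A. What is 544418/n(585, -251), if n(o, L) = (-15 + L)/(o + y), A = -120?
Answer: -18082455/19 ≈ -9.5171e+5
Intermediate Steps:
y = -120
n(o, L) = (-15 + L)/(-120 + o) (n(o, L) = (-15 + L)/(o - 120) = (-15 + L)/(-120 + o))
544418/n(585, -251) = 544418/(((-15 - 251)/(-120 + 585))) = 544418/((-266/465)) = 544418/(((1/465)*(-266))) = 544418/(-266/465) = 544418*(-465/266) = -18082455/19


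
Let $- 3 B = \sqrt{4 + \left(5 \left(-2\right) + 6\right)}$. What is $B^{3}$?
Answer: $0$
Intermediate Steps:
$B = 0$ ($B = - \frac{\sqrt{4 + \left(5 \left(-2\right) + 6\right)}}{3} = - \frac{\sqrt{4 + \left(-10 + 6\right)}}{3} = - \frac{\sqrt{4 - 4}}{3} = - \frac{\sqrt{0}}{3} = \left(- \frac{1}{3}\right) 0 = 0$)
$B^{3} = 0^{3} = 0$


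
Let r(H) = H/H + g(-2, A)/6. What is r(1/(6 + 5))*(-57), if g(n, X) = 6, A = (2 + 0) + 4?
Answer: -114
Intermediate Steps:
A = 6 (A = 2 + 4 = 6)
r(H) = 2 (r(H) = H/H + 6/6 = 1 + 6*(⅙) = 1 + 1 = 2)
r(1/(6 + 5))*(-57) = 2*(-57) = -114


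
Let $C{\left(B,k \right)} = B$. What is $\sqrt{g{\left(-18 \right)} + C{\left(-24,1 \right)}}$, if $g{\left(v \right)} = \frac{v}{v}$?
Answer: $i \sqrt{23} \approx 4.7958 i$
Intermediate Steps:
$g{\left(v \right)} = 1$
$\sqrt{g{\left(-18 \right)} + C{\left(-24,1 \right)}} = \sqrt{1 - 24} = \sqrt{-23} = i \sqrt{23}$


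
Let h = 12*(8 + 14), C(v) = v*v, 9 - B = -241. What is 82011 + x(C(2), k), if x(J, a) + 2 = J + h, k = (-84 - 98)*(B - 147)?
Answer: 82277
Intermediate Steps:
B = 250 (B = 9 - 1*(-241) = 9 + 241 = 250)
C(v) = v²
h = 264 (h = 12*22 = 264)
k = -18746 (k = (-84 - 98)*(250 - 147) = -182*103 = -18746)
x(J, a) = 262 + J (x(J, a) = -2 + (J + 264) = -2 + (264 + J) = 262 + J)
82011 + x(C(2), k) = 82011 + (262 + 2²) = 82011 + (262 + 4) = 82011 + 266 = 82277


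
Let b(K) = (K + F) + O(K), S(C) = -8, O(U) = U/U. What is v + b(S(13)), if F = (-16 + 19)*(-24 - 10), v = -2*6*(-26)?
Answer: 203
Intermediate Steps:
O(U) = 1
v = 312 (v = -12*(-26) = 312)
F = -102 (F = 3*(-34) = -102)
b(K) = -101 + K (b(K) = (K - 102) + 1 = (-102 + K) + 1 = -101 + K)
v + b(S(13)) = 312 + (-101 - 8) = 312 - 109 = 203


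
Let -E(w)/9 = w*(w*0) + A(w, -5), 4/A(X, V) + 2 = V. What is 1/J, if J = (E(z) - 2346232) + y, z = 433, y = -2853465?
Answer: -7/36397843 ≈ -1.9232e-7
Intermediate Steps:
A(X, V) = 4/(-2 + V)
E(w) = 36/7 (E(w) = -9*(w*(w*0) + 4/(-2 - 5)) = -9*(w*0 + 4/(-7)) = -9*(0 + 4*(-⅐)) = -9*(0 - 4/7) = -9*(-4/7) = 36/7)
J = -36397843/7 (J = (36/7 - 2346232) - 2853465 = -16423588/7 - 2853465 = -36397843/7 ≈ -5.1997e+6)
1/J = 1/(-36397843/7) = -7/36397843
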